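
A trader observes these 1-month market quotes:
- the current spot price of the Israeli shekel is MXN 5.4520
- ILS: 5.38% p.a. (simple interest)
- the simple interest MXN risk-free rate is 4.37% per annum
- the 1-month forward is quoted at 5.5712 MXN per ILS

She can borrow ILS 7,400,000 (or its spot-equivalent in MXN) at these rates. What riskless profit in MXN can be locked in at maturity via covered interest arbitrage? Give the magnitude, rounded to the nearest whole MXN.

T = 1/12 years.
Invest the ILS and cover forward: 7,400,000 × 1.0044833333 × 5.5712 = MXN 41,411,713.84.
Convert at spot and invest in MXN: 7,400,000 × 5.4520 × 1.0036416667 = MXN 40,491,722.31.
The quoted forward overvalues ILS, so borrow MXN, buy ILS at spot, deposit the ILS at 5.38%, and sell the proceeds forward at 5.5712.
The gap between the two covered legs is MXN 919,992.

MXN 919,992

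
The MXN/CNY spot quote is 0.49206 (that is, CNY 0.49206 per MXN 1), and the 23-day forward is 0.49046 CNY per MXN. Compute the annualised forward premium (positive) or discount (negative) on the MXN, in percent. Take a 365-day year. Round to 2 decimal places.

T = 23/365 years.
(F − S)/S = (0.49046 − 0.49206)/0.49206 = -0.0032516.
Annualise by dividing by T: -0.0032516 / (23/365) = -0.051601 → -5.16%.

-5.16%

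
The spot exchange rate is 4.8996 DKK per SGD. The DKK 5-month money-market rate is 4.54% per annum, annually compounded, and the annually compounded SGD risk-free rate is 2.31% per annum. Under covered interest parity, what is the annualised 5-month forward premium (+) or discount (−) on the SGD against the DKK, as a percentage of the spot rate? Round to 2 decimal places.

T = 5/12 years.
No-arbitrage forward: 4.8996 × 1.018672 / 1.0095609 = 4.9438180 DKK/SGD.
Annualised premium = (F − S)/S × (1/T) = (4.9438180 − 4.8996)/4.8996 ÷ (5/12) = 2.17%.

+2.17%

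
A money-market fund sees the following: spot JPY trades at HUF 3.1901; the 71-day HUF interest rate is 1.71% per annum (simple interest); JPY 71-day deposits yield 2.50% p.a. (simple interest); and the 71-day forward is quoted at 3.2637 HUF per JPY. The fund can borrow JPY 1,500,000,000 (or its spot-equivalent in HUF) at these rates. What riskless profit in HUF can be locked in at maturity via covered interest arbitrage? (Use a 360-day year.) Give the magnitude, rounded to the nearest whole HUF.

T = 71/360 years.
Keep in JPY, deliver into the forward: 1,500,000,000·1.004930555556·3.2637 = HUF 4,919,687,781.25.
Swap to HUF now, deposit: 1,500,000,000·3.1901·1.0033725 = HUF 4,801,287,918.38.
The quoted forward overvalues JPY, so borrow HUF, buy JPY at spot, deposit the JPY at 2.50%, and sell the proceeds forward at 3.2637.
The gap between the two covered legs is HUF 118,399,863.

HUF 118,399,863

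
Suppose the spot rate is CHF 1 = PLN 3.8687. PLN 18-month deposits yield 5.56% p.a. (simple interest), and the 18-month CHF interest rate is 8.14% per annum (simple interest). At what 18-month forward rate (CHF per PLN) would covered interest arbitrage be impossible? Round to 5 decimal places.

0.26772

T = 18/12 years.
PLN accumulates by 1 + 0.0556×18/12 = 1.083400.
CHF growth factor: 1 + 0.0814×18/12 = 1.122100.
Forward (PLN per CHF) = 3.8687 × 1.083400 / 1.122100 = 3.735273.
Invert for CHF per PLN: 1 / 3.735273 = 0.26772.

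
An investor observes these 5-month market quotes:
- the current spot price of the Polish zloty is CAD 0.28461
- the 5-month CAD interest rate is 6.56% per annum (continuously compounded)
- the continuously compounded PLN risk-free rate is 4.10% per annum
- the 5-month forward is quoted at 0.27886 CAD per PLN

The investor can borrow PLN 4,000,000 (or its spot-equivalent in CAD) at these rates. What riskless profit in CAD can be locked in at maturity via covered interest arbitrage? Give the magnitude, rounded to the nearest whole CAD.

CAD 35,327

T = 5/12 years.
Invest the PLN and cover forward: 4,000,000 × 1.017230088 × 0.27886 = CAD 1,134,659.13.
Convert at spot and invest in CAD: 4,000,000 × 0.28461 × 1.027710316 = CAD 1,169,986.53.
The quoted forward undervalues PLN, so borrow PLN, convert to CAD at spot, deposit the CAD at 6.56%, and buy PLN forward at 0.27886 to cover the loan.
Profit = 1,169,986.53 − 1,134,659.13 = CAD 35,327.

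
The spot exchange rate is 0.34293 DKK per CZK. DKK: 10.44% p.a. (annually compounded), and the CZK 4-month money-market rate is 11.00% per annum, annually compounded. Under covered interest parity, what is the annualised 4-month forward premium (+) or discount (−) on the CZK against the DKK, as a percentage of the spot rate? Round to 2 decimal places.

T = 4/12 years.
CIP forward (DKK per CZK) = 0.34293 × 1.0336547/1.0353988 = 0.34235234.
Annualised premium = (F − S)/S × (1/T) = (0.34235234 − 0.34293)/0.34293 ÷ (4/12) = -0.51%.

-0.51%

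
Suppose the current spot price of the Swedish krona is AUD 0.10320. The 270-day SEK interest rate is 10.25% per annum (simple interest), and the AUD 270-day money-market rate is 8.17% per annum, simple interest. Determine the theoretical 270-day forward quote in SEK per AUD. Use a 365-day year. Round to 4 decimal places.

9.8305

T = 270/365 years.
Growth of 1 AUD over T: 1 + 0.0817×270/365 = 1.0604356.
SEK growth factor: 1 + 0.1025×270/365 = 1.0758219.
Forward (AUD per SEK) = 0.1032 × 1.0604356 / 1.0758219 = 0.1017240.
Invert for SEK per AUD: 1 / 0.1017240 = 9.8305.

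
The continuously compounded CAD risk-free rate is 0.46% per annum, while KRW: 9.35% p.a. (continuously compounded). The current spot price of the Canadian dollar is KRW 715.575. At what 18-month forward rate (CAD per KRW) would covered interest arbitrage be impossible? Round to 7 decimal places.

0.0012230

T = 18/12 years.
KRW growth factor: e^(0.0935×18/12) = 1.1505614.
CAD growth factor: e^(0.0046×18/12) = 1.0069239.
So F = 715.575 × 1.1505614 / 1.0069239 = 817.6516 (KRW/CAD).
Invert for CAD per KRW: 1 / 817.6516 = 0.0012230.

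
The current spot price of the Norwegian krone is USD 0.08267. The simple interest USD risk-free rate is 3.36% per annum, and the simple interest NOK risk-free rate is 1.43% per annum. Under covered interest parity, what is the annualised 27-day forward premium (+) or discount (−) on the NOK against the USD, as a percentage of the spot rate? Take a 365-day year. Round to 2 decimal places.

T = 27/365 years.
F = S · g_USD/g_NOK = 0.08267 × 1.0024855/1.0010578 = 0.08278790.
(F − S)/S ÷ T = (0.08278790 − 0.08267)/0.08267/(27/365) = 0.019279 → 1.93%.

+1.93%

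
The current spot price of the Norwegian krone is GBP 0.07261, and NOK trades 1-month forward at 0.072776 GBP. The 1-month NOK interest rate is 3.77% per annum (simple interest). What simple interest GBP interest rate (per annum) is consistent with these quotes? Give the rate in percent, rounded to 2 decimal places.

T = 1/12 years.
F/S = 0.072776/0.07261 = 1.0022862 = (growth of GBP) / (growth of NOK).
NOK growth factor: 1 + 0.0377×1/12 = 1.0031417.
Hence g_GBP = 1.0054351.
r = (1.0054351 − 1)/(1/12) = 0.065221 → 6.52%.

6.52%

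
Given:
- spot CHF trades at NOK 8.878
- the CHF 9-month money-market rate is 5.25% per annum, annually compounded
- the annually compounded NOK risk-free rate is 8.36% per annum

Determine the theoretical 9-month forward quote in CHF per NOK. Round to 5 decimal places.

0.11020

T = 9/12 years.
NOK growth factor: (1 + 0.0836)^(9/12) = 1.0620666.
Growth of 1 CHF over T: (1 + 0.0525)^(9/12) = 1.0391221.
Forward (NOK per CHF) = 8.878 × 1.0620666 / 1.0391221 = 9.074032.
Quoted the other way: 1/9.074032 = 0.11020 CHF per NOK.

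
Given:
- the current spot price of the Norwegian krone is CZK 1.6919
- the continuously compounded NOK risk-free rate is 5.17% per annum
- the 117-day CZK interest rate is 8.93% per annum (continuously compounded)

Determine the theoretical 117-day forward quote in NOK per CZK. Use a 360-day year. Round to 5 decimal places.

0.58387

T = 117/360 years.
Growth of 1 CZK over T: e^(0.0893×117/360) = 1.0294478.
NOK growth factor: e^(0.0517×117/360) = 1.0169445.
CIP: F = S · (grow CZK)/(grow NOK) = 1.6919 × 1.0294478/1.0169445 = 1.712702 CZK per NOK.
Invert for NOK per CZK: 1 / 1.712702 = 0.58387.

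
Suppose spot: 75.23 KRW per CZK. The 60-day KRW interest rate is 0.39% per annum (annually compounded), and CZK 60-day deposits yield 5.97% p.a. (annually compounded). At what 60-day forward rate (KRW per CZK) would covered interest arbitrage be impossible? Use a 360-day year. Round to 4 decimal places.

T = 60/360 years.
KRW growth factor: (1 + 0.0039)^(60/360) = 1.00064895.
Growth of 1 CZK over T: (1 + 0.0597)^(60/360) = 1.00971116.
So F = 75.23 × 1.00064895 / 1.00971116 = 74.554807 (KRW/CZK).

74.5548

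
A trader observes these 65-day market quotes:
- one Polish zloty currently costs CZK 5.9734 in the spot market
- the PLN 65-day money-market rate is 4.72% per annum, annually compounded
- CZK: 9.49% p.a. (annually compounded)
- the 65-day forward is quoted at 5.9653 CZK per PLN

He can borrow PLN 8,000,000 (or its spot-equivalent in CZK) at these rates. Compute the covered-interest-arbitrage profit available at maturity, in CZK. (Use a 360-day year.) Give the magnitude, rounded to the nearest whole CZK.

T = 65/360 years.
Route A — deposit PLN, sell forward: 8,000,000 × 1.0083619783 × 5.9653 = CZK 48,121,453.67.
Route B — convert at spot, deposit CZK: 8,000,000 × 5.9734 × 1.0165044325 = CZK 48,575,900.62.
The quoted forward undervalues PLN, so borrow PLN, convert to CZK at spot, deposit the CZK at 9.49%, and buy PLN forward at 5.9653 to cover the loan.
The gap between the two covered legs is CZK 454,447.

CZK 454,447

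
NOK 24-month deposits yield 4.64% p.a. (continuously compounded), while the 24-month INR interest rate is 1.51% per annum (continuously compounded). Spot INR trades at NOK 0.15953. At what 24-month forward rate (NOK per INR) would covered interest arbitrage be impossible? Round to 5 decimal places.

0.16984

T = 2 years.
NOK accumulates by e^(0.0464×2) = 1.0972423.
Growth of 1 INR over T: e^(0.0151×2) = 1.0306606.
So F = 0.15953 × 1.0972423 / 1.0306606 = 0.1698358 (NOK/INR).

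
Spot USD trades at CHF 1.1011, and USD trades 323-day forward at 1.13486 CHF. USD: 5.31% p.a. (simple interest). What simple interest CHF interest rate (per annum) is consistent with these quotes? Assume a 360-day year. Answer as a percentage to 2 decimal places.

T = 323/360 years.
By CIP, F/S equals the CHF-to-USD growth ratio: 1.13486/1.1011 = 1.0306602.
The USD side grows by 1 + 0.0531×323/360 = 1.0476425.
So the CHF growth factor = 1.0797634.
(1.0797634 − 1)/T = 0.088900, i.e. 8.89%.

8.89%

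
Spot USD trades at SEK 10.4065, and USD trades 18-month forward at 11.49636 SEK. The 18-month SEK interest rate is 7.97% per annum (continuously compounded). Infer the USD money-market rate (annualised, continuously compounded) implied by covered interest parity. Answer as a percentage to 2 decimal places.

T = 18/12 years.
By CIP, F/S equals the SEK-to-USD growth ratio: 11.49636/10.4065 = 1.1047288.
SEK growth factor: e^(0.0797×18/12) = 1.1269896.
Hence g_USD = 1.0201505.
r = ln(1.0201505)/(18/12) = 0.013300 → 1.33%.

1.33%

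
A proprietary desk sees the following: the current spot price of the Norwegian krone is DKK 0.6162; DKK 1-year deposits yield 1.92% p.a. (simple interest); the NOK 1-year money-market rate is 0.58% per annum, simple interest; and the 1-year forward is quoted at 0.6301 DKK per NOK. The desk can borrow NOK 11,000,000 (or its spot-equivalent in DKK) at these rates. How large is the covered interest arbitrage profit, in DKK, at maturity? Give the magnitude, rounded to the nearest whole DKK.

T = 1 year.
Keep in NOK, deliver into the forward: 11,000,000·1.005800·0.6301 = DKK 6,971,300.38.
Swap to DKK now, deposit: 11,000,000·0.6162·1.019200 = DKK 6,908,341.44.
The quoted forward overvalues NOK, so borrow DKK, buy NOK at spot, deposit the NOK at 0.58%, and sell the proceeds forward at 0.6301.
Profit = 6,971,300.38 − 6,908,341.44 = DKK 62,959.

DKK 62,959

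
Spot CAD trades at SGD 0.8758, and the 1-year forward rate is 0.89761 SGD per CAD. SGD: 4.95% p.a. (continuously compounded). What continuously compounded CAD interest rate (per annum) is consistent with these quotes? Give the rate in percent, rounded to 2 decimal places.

2.49%

T = 1 year.
CIP gives F = S · g_SGD/g_CAD, so g_SGD/g_CAD = 0.89761/0.8758 = 1.0249029.
The SGD side grows by e^(0.0495×1) = 1.0507456.
So the CAD growth factor = 1.0252148.
Take logs: ln 1.0252148 / 1 = 0.024902, so 2.49%.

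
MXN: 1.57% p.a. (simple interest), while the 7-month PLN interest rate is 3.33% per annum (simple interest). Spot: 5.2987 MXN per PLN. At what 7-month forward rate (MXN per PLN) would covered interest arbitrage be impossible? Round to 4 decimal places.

5.2453

T = 7/12 years.
Growth of 1 MXN over T: 1 + 0.0157×7/12 = 1.0091583.
PLN growth factor: 1 + 0.0333×7/12 = 1.019425.
So F = 5.2987 × 1.0091583 / 1.019425 = 5.245336 (MXN/PLN).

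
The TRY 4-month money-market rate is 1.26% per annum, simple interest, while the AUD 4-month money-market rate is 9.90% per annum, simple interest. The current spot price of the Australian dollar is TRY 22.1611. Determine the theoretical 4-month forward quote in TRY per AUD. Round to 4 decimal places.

T = 4/12 years.
TRY growth factor: 1 + 0.0126×4/12 = 1.004200.
AUD growth factor: 1 + 0.0990×4/12 = 1.033000.
Forward (TRY per AUD) = 22.1611 × 1.004200 / 1.033000 = 21.543249.

21.5432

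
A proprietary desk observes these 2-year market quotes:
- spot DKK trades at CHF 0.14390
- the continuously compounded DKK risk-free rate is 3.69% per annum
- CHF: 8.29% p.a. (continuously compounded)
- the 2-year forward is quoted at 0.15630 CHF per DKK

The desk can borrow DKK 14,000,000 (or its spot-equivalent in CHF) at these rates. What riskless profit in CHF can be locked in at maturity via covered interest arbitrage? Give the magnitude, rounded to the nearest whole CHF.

T = 2 years.
Invest the DKK and cover forward: 14,000,000 × 1.076591466 × 0.15630 = CHF 2,355,797.45.
Convert at spot and invest in CHF: 14,000,000 × 0.14390 × 1.180337011 = CHF 2,377,906.94.
The quoted forward undervalues DKK, so borrow DKK, convert to CHF at spot, deposit the CHF at 8.29%, and buy DKK forward at 0.15630 to cover the loan.
Profit = 2,377,906.94 − 2,355,797.45 = CHF 22,109.

CHF 22,109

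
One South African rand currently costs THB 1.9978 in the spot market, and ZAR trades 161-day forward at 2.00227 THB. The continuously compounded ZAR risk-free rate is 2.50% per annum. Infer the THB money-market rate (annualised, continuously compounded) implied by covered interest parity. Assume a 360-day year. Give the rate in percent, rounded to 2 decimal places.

3.00%

T = 161/360 years.
By CIP, F/S equals the THB-to-ZAR growth ratio: 2.00227/1.9978 = 1.0022375.
ZAR growth factor: e^(0.0250×161/360) = 1.0112433.
That pins the THB growth at 1.013506.
Take logs: ln 1.013506 / (161/360) = 0.029998, so 3.00%.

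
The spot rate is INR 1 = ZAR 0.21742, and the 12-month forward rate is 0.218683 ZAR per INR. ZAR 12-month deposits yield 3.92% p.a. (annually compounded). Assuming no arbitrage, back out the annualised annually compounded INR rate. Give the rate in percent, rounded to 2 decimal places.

T = 1 year.
CIP gives F = S · g_ZAR/g_INR, so g_ZAR/g_INR = 0.218683/0.21742 = 1.0058090.
ZAR growth factor: (1 + 0.0392)^1 = 1.039200.
Hence g_INR = 1.0331982.
r = 1.0331982^(1/1) − 1 = 0.033198 → 3.32%.

3.32%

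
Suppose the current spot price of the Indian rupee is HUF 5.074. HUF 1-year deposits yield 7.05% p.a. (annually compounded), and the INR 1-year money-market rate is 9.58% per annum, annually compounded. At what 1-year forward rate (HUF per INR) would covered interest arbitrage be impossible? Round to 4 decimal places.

T = 1 year.
HUF growth factor: (1 + 0.0705)^1 = 1.070500.
INR accumulates by (1 + 0.0958)^1 = 1.095800.
CIP: F = S · (grow HUF)/(grow INR) = 5.074 × 1.070500/1.095800 = 4.956851 HUF per INR.

4.9569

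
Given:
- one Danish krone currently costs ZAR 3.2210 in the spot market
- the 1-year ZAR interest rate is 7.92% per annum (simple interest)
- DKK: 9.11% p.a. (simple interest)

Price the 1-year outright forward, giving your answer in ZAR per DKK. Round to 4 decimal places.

T = 1 year.
ZAR accumulates by 1 + 0.0792×1 = 1.079200.
DKK accumulates by 1 + 0.0911×1 = 1.091100.
So F = 3.221 × 1.079200 / 1.091100 = 3.185870 (ZAR/DKK).

3.1859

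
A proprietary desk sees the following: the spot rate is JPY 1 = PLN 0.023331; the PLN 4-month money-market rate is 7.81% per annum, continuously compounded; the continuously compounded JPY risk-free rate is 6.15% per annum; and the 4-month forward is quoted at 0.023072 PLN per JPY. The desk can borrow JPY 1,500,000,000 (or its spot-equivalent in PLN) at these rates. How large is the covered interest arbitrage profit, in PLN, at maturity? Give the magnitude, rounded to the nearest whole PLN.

T = 4/12 years.
Invest the JPY and cover forward: 1,500,000,000 × 1.0207115682 × 0.023072 = PLN 35,324,785.95.
Convert at spot and invest in PLN: 1,500,000,000 × 0.023331 × 1.0263751604 = PLN 35,919,538.30.
The quoted forward undervalues JPY, so borrow JPY, convert to PLN at spot, deposit the PLN at 7.81%, and buy JPY forward at 0.023072 to cover the loan.
Profit = 35,919,538.30 − 35,324,785.95 = PLN 594,752.

PLN 594,752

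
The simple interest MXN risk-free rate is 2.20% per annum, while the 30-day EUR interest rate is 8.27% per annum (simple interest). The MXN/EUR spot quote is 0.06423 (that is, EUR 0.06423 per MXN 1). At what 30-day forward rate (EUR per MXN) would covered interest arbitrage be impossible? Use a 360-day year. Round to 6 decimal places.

0.064554

T = 30/360 years.
Growth of 1 EUR over T: 1 + 0.0827×30/360 = 1.0068917.
Growth of 1 MXN over T: 1 + 0.0220×30/360 = 1.0018333.
Forward (EUR per MXN) = 0.06423 × 1.0068917 / 1.0018333 = 0.06455431.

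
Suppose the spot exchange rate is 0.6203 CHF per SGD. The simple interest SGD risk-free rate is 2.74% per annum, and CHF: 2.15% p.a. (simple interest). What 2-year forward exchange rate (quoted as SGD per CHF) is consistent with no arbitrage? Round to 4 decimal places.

1.6304

T = 2 years.
Growth of 1 CHF over T: 1 + 0.0215×2 = 1.043000.
Growth of 1 SGD over T: 1 + 0.0274×2 = 1.054800.
Forward (CHF per SGD) = 0.6203 × 1.043000 / 1.054800 = 0.6133607.
Invert for SGD per CHF: 1 / 0.6133607 = 1.6304.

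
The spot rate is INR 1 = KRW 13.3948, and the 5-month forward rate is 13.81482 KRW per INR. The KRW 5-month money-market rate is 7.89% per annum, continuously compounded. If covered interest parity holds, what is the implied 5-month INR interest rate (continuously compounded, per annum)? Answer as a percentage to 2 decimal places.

0.48%

T = 5/12 years.
By CIP, F/S equals the KRW-to-INR growth ratio: 13.81482/13.3948 = 1.0313569.
KRW growth factor: e^(0.0789×5/12) = 1.0334214.
Hence g_INR = 1.0020017.
r = ln(1.0020017)/(5/12) = 0.004799 → 0.48%.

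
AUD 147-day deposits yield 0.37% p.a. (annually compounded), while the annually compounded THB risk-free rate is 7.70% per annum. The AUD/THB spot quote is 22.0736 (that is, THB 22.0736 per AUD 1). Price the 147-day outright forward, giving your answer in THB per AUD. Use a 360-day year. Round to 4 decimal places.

T = 147/360 years.
THB growth factor: (1 + 0.0770)^(147/360) = 1.03075333.
Growth of 1 AUD over T: (1 + 0.0037)^(147/360) = 1.00150918.
CIP: F = S · (grow THB)/(grow AUD) = 22.0736 × 1.03075333/1.00150918 = 22.718151 THB per AUD.

22.7182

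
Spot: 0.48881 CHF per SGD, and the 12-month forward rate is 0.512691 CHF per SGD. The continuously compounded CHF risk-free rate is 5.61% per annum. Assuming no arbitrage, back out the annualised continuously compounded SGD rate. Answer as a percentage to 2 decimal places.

0.84%

T = 1 year.
F/S = 0.512691/0.48881 = 1.0488554 = (growth of CHF) / (growth of SGD).
The CHF side grows by e^(0.0561×1) = 1.0577034.
Hence g_SGD = 1.0084359.
Take logs: ln 1.0084359 / 1 = 0.008401, so 0.84%.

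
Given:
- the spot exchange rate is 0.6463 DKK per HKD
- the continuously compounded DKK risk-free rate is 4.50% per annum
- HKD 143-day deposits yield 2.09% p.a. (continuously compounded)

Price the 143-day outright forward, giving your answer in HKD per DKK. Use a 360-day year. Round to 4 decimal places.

T = 143/360 years.
DKK accumulates by e^(0.0450×143/360) = 1.0180357.
HKD accumulates by e^(0.0209×143/360) = 1.0083365.
So F = 0.6463 × 1.0180357 / 1.0083365 = 0.6525168 (DKK/HKD).
Invert for HKD per DKK: 1 / 0.6525168 = 1.5325.

1.5325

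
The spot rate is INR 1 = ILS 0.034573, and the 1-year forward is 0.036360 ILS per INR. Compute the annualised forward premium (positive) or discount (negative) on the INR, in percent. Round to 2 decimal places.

+5.17%

T = 1 year.
INR trades forward at +5.16877% vs spot over the period.
Per annum: 0.0516877 / 1 = 0.051688 = 5.17%.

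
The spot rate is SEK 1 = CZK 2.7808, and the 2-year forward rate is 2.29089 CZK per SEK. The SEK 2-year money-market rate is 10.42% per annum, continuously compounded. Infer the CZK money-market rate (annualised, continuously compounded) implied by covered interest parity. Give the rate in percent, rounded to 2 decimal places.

0.73%

T = 2 years.
By CIP, F/S equals the CZK-to-SEK growth ratio: 2.29089/2.7808 = 0.8238241.
The SEK side grows by e^(0.1042×2) = 1.2317058.
Hence g_CZK = 1.0147089.
Take logs: ln 1.0147089 / 2 = 0.007301, so 0.73%.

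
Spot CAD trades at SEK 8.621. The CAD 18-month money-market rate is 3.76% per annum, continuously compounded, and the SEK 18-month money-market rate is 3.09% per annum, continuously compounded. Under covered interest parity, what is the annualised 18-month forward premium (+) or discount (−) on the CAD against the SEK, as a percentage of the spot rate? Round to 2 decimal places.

-0.67%

T = 18/12 years.
No-arbitrage forward: 8.621 × 1.047441 / 1.0580208 = 8.534793 SEK/CAD.
(F − S)/S ÷ T = (8.534793 − 8.621)/8.621/(18/12) = -0.006666 → -0.67%.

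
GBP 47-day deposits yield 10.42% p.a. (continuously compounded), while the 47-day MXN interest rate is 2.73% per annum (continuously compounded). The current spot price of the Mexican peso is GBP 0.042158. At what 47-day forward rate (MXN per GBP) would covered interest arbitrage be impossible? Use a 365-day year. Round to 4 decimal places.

23.4866

T = 47/365 years.
GBP growth factor: e^(0.1042×47/365) = 1.01350795.
Growth of 1 MXN over T: e^(0.0273×47/365) = 1.00352153.
So F = 0.042158 × 1.01350795 / 1.00352153 = 0.042577530 (GBP/MXN).
Quoted the other way: 1/0.042577530 = 23.4866 MXN per GBP.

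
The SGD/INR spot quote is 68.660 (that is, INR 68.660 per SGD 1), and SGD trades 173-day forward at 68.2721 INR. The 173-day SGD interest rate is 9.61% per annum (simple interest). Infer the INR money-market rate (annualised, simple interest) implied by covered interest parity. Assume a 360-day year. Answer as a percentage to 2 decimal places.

T = 173/360 years.
CIP gives F = S · g_INR/g_SGD, so g_INR/g_SGD = 68.2721/68.66 = 0.9943504.
The SGD side grows by 1 + 0.0961×173/360 = 1.0461814.
Hence g_INR = 1.0402709.
(1.0402709 − 1)/T = 0.083801, i.e. 8.38%.

8.38%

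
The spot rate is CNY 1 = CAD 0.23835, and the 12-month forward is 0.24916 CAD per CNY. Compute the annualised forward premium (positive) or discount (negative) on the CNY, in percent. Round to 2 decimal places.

+4.54%

T = 1 year.
(F − S)/S = (0.24916 − 0.23835)/0.23835 = 0.0453535.
Per annum: 0.0453535 / 1 = 0.045353 = 4.54%.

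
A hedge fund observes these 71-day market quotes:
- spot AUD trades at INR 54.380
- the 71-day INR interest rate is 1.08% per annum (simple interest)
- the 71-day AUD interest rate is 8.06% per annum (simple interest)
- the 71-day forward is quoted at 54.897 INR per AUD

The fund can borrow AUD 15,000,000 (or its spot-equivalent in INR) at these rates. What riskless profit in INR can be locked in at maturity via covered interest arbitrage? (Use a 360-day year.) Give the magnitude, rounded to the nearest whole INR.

T = 71/360 years.
Keep in AUD, deliver into the forward: 15,000,000·1.01589611111·54.897 = INR 836,544,732.17.
Swap to INR now, deposit: 15,000,000·54.380·1.002130 = INR 817,437,441.00.
The quoted forward overvalues AUD, so borrow INR, buy AUD at spot, deposit the AUD at 8.06%, and sell the proceeds forward at 54.897.
Profit = 836,544,732.17 − 817,437,441.00 = INR 19,107,291.

INR 19,107,291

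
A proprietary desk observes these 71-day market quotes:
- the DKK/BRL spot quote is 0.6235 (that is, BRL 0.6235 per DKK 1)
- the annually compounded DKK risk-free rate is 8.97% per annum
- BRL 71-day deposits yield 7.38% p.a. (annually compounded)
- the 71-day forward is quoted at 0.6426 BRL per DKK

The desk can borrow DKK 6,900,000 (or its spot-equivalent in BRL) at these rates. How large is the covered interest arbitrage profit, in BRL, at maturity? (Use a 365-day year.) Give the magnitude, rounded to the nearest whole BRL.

BRL 146,501

T = 71/365 years.
Keep in DKK, deliver into the forward: 6,900,000·1.016850177·0.6426 = BRL 4,508,652.67.
Swap to BRL now, deposit: 6,900,000·0.6235·1.013946958 = BRL 4,362,151.91.
The quoted forward overvalues DKK, so borrow BRL, buy DKK at spot, deposit the DKK at 8.97%, and sell the proceeds forward at 0.6426.
The gap between the two covered legs is BRL 146,501.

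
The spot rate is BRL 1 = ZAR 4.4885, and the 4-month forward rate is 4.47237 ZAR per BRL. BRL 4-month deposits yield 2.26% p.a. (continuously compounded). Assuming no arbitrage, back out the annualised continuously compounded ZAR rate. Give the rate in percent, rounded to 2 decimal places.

T = 4/12 years.
By CIP, F/S equals the ZAR-to-BRL growth ratio: 4.47237/4.4885 = 0.9964064.
The BRL side grows by e^(0.0226×4/12) = 1.0075618.
So the ZAR growth factor = 1.003941.
Take logs: ln 1.003941 / (4/12) = 0.011800, so 1.18%.

1.18%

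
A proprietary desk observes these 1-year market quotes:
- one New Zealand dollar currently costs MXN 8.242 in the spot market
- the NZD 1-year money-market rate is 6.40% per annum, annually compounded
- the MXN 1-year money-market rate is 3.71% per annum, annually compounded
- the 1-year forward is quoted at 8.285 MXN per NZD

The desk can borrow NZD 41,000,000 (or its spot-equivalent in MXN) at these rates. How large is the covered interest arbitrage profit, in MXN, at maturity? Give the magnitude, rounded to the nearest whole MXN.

T = 1 year.
Route A — deposit NZD, sell forward: 41,000,000 × 1.064000 × 8.285 = MXN 361,424,840.00.
Route B — convert at spot, deposit MXN: 41,000,000 × 8.242 × 1.037100 = MXN 350,458,906.20.
The quoted forward overvalues NZD, so borrow MXN, buy NZD at spot, deposit the NZD at 6.40%, and sell the proceeds forward at 8.285.
Arbitrage profit = |361,424,840.00 − 350,458,906.20| = MXN 10,965,934.

MXN 10,965,934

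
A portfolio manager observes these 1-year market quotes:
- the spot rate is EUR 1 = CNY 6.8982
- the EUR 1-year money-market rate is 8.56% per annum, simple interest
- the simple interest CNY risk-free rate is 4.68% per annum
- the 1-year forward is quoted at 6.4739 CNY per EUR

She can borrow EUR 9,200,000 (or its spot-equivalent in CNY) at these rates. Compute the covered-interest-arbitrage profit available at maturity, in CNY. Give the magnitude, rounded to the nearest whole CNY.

T = 1 year.
Route A — deposit EUR, sell forward: 9,200,000 × 1.085600 × 6.4739 = CNY 64,658,205.73.
Route B — convert at spot, deposit CNY: 9,200,000 × 6.8982 × 1.046800 = CNY 66,433,528.99.
The quoted forward undervalues EUR, so borrow EUR, convert to CNY at spot, deposit the CNY at 4.68%, and buy EUR forward at 6.4739 to cover the loan.
Profit = 66,433,528.99 − 64,658,205.73 = CNY 1,775,323.

CNY 1,775,323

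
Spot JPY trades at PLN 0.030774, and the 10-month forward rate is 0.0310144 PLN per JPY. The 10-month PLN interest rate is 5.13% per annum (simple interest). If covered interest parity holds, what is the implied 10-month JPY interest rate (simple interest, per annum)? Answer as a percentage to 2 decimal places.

4.16%

T = 10/12 years.
CIP gives F = S · g_PLN/g_JPY, so g_PLN/g_JPY = 0.0310144/0.030774 = 1.0078118.
PLN growth factor: 1 + 0.0513×10/12 = 1.042750.
So the JPY growth factor = 1.0346674.
r = (1.0346674 − 1)/(10/12) = 0.041601 → 4.16%.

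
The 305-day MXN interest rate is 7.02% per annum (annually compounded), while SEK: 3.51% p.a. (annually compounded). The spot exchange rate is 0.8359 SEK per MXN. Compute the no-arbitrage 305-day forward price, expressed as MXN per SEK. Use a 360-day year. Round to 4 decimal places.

T = 305/360 years.
SEK growth factor: (1 + 0.0351)^(305/360) = 1.0296588.
MXN accumulates by (1 + 0.0702)^(305/360) = 1.0591644.
CIP: F = S · (grow SEK)/(grow MXN) = 0.8359 × 1.0296588/1.0591644 = 0.8126140 SEK per MXN.
Invert for MXN per SEK: 1 / 0.8126140 = 1.2306.

1.2306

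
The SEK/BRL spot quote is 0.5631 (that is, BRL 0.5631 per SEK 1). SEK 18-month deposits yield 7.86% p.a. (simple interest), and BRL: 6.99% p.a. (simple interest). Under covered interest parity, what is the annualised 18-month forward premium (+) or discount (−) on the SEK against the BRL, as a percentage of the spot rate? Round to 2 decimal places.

-0.78%

T = 18/12 years.
CIP forward (BRL per SEK) = 0.5631 × 1.104850/1.117900 = 0.5565266.
Annualised premium = (F − S)/S × (1/T) = (0.5565266 − 0.5631)/0.5631 ÷ (18/12) = -0.78%.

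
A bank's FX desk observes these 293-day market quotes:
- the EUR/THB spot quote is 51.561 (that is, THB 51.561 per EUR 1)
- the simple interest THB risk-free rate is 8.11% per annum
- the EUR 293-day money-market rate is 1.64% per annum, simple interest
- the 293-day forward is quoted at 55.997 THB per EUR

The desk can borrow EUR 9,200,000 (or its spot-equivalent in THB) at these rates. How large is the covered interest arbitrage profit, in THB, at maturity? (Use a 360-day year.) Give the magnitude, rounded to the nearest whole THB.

THB 16,376,737

T = 293/360 years.
Invest the EUR and cover forward: 9,200,000 × 1.01334777778 × 55.997 = THB 522,048,806.71.
Convert at spot and invest in THB: 9,200,000 × 51.561 × 1.06600638889 = THB 505,672,069.84.
The quoted forward overvalues EUR, so borrow THB, buy EUR at spot, deposit the EUR at 1.64%, and sell the proceeds forward at 55.997.
Profit = 522,048,806.71 − 505,672,069.84 = THB 16,376,737.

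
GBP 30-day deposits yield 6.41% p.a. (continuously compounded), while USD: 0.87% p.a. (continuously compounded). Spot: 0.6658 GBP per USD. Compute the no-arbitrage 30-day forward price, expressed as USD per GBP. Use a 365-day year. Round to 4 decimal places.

1.4951

T = 30/365 years.
Growth of 1 GBP over T: e^(0.0641×30/365) = 1.0052824.
USD accumulates by e^(0.0087×30/365) = 1.0007153.
So F = 0.6658 × 1.0052824 / 1.0007153 = 0.6688386 (GBP/USD).
Invert for USD per GBP: 1 / 0.6688386 = 1.4951.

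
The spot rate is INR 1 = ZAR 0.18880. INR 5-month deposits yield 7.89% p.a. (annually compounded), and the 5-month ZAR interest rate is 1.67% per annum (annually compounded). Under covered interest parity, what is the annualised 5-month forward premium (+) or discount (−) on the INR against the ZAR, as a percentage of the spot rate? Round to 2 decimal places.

T = 5/12 years.
F = S · g_ZAR/g_INR = 0.1888 × 1.0069247/1.0321484 = 0.18418610.
Annualised premium = (F − S)/S × (1/T) = (0.18418610 − 0.1888)/0.1888 ÷ (5/12) = -5.87%.

-5.87%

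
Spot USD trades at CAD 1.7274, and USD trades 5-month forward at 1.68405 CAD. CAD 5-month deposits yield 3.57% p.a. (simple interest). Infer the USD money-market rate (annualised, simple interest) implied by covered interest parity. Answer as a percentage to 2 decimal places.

9.84%

T = 5/12 years.
CIP gives F = S · g_CAD/g_USD, so g_CAD/g_USD = 1.68405/1.7274 = 0.9749045.
CAD growth factor: 1 + 0.0357×5/12 = 1.014875.
So the USD growth factor = 1.0409994.
r = (1.0409994 − 1)/(5/12) = 0.098399 → 9.84%.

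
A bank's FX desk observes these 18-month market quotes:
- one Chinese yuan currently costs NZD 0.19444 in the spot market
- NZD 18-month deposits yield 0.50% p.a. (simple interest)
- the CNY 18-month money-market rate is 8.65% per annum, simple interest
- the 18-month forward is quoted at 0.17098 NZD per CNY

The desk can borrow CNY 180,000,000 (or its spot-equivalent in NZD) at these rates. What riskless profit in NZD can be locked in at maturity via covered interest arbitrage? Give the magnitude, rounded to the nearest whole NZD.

NZD 492,056

T = 18/12 years.
Keep in CNY, deliver into the forward: 180,000,000·1.129750·0.17098 = NZD 34,769,637.90.
Swap to NZD now, deposit: 180,000,000·0.19444·1.007500 = NZD 35,261,694.00.
The quoted forward undervalues CNY, so borrow CNY, convert to NZD at spot, deposit the NZD at 0.50%, and buy CNY forward at 0.17098 to cover the loan.
The gap between the two covered legs is NZD 492,056.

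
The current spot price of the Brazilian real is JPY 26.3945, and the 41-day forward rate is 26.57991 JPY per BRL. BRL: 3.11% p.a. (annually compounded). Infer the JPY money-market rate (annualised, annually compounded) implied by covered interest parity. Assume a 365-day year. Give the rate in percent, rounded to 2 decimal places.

T = 41/365 years.
By CIP, F/S equals the JPY-to-BRL growth ratio: 26.57991/26.3945 = 1.0070246.
BRL growth factor: (1 + 0.0311)^(41/365) = 1.0034461.
So the JPY growth factor = 1.0104949.
r = 1.0104949^(365/41) − 1 = 0.097400 → 9.74%.

9.74%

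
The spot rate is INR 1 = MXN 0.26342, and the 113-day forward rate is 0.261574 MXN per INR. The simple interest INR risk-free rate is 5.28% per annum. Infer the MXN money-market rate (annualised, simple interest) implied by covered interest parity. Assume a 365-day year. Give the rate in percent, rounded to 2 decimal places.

T = 113/365 years.
By CIP, F/S equals the MXN-to-INR growth ratio: 0.261574/0.26342 = 0.9929922.
INR growth factor: 1 + 0.0528×113/365 = 1.0163463.
That pins the MXN growth at 1.0092239.
(1.0092239 − 1)/T = 0.029794, i.e. 2.98%.

2.98%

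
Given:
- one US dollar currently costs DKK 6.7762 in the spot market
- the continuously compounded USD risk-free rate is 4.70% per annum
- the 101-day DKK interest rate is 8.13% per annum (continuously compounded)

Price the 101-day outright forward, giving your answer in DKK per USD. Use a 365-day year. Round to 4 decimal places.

T = 101/365 years.
Growth of 1 DKK over T: e^(0.0813×101/365) = 1.0227517.
USD accumulates by e^(0.0470×101/365) = 1.0130904.
CIP: F = S · (grow DKK)/(grow USD) = 6.7762 × 1.0227517/1.0130904 = 6.840821 DKK per USD.

6.8408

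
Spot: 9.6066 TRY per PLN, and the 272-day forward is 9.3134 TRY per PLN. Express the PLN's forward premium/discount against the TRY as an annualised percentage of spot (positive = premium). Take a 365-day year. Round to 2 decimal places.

T = 272/365 years.
PLN trades forward at -3.05207% vs spot over the period.
Per annum: -0.0305207 / (272/365) = -0.040956 = -4.10%.

-4.10%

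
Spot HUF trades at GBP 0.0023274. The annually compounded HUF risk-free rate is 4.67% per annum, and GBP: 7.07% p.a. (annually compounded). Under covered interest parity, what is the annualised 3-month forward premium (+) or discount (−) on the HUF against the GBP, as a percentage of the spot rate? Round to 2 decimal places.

T = 3/12 years.
CIP forward (GBP per HUF) = 0.0023274 × 1.0172248/1.0114759 = 0.0023406282.
(F − S)/S ÷ T = (0.0023406282 − 0.0023274)/0.0023274/(3/12) = 0.022735 → 2.27%.

+2.27%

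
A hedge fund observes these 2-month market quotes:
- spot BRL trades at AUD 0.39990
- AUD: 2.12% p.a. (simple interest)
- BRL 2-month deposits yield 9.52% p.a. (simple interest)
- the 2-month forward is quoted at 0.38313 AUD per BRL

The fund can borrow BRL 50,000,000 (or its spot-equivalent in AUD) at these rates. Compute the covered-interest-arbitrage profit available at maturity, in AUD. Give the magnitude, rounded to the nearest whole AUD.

AUD 605,199

T = 2/12 years.
Route A — deposit BRL, sell forward: 50,000,000 × 1.0158666667 × 0.38313 = AUD 19,460,449.80.
Route B — convert at spot, deposit AUD: 50,000,000 × 0.39990 × 1.0035333333 = AUD 20,065,649.00.
The quoted forward undervalues BRL, so borrow BRL, convert to AUD at spot, deposit the AUD at 2.12%, and buy BRL forward at 0.38313 to cover the loan.
Arbitrage profit = |19,460,449.80 − 20,065,649.00| = AUD 605,199.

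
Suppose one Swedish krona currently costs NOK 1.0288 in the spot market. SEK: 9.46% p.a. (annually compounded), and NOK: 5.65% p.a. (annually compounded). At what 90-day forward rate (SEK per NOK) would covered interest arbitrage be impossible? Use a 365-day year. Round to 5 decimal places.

T = 90/365 years.
NOK accumulates by (1 + 0.0565)^(90/365) = 1.0136444.
SEK growth factor: (1 + 0.0946)^(90/365) = 1.0225379.
Forward (NOK per SEK) = 1.0288 × 1.0136444 / 1.0225379 = 1.019852.
Invert for SEK per NOK: 1 / 1.019852 = 0.98053.

0.98053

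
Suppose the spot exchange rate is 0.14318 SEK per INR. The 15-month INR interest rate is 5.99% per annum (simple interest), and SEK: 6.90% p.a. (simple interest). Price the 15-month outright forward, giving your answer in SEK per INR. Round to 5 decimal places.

T = 15/12 years.
SEK growth factor: 1 + 0.0690×15/12 = 1.086250.
INR growth factor: 1 + 0.0599×15/12 = 1.074875.
CIP: F = S · (grow SEK)/(grow INR) = 0.14318 × 1.086250/1.074875 = 0.1446952 SEK per INR.

0.14470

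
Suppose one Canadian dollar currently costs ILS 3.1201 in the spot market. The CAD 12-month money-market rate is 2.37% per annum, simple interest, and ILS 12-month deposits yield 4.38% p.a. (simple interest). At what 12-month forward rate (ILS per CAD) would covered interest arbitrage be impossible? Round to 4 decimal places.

3.1814

T = 1 year.
Growth of 1 ILS over T: 1 + 0.0438×1 = 1.043800.
CAD growth factor: 1 + 0.0237×1 = 1.023700.
CIP: F = S · (grow ILS)/(grow CAD) = 3.1201 × 1.043800/1.023700 = 3.181362 ILS per CAD.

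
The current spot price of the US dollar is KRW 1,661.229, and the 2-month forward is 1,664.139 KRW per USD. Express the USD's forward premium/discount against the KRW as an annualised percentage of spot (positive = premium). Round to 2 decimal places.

+1.05%

T = 2/12 years.
Period premium: (1664.139 − 1661.229)/1661.229 = 0.0017517.
Per annum: 0.0017517 / (2/12) = 0.010510 = 1.05%.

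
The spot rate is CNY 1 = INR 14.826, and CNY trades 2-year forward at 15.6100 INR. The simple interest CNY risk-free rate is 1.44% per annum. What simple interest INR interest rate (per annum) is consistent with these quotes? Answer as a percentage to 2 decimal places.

T = 2 years.
By CIP, F/S equals the INR-to-CNY growth ratio: 15.61/14.826 = 1.0528801.
CNY growth factor: 1 + 0.0144×2 = 1.028800.
So the INR growth factor = 1.083203.
(1.083203 − 1)/T = 0.041601, i.e. 4.16%.

4.16%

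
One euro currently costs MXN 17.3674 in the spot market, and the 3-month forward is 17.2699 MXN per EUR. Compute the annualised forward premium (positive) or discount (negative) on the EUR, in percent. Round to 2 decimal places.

-2.25%

T = 3/12 years.
(F − S)/S = (17.2699 − 17.3674)/17.3674 = -0.0056140.
Per annum: -0.0056140 / (3/12) = -0.022456 = -2.25%.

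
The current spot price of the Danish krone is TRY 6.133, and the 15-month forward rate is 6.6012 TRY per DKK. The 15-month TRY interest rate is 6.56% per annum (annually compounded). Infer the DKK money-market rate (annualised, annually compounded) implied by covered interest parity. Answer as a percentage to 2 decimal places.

T = 15/12 years.
CIP gives F = S · g_TRY/g_DKK, so g_TRY/g_DKK = 6.6012/6.133 = 1.0763411.
The TRY side grows by (1 + 0.0656)^(15/12) = 1.0826617.
Hence g_DKK = 1.0058723.
r = 1.0058723^(12/15) − 1 = 0.004695 → 0.47%.

0.47%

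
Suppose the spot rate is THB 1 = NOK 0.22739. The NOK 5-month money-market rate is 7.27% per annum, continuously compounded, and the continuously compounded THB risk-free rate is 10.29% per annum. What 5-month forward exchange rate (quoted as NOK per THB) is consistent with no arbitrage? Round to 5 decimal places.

0.22455

T = 5/12 years.
Growth of 1 NOK over T: e^(0.0727×5/12) = 1.0307551.
Growth of 1 THB over T: e^(0.1029×5/12) = 1.0438074.
Forward (NOK per THB) = 0.22739 × 1.0307551 / 1.0438074 = 0.2245466.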